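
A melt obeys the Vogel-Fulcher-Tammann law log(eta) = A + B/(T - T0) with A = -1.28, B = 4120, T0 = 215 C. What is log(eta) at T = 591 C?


VFT equation: log(eta) = A + B / (T - T0)
  T - T0 = 591 - 215 = 376
  B / (T - T0) = 4120 / 376 = 10.957
  log(eta) = -1.28 + 10.957 = 9.677

9.677


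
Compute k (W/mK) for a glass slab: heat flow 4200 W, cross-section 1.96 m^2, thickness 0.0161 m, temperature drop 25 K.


Fourier's law rearranged: k = Q * t / (A * dT)
  Numerator = 4200 * 0.0161 = 67.62
  Denominator = 1.96 * 25 = 49.0
  k = 67.62 / 49.0 = 1.38 W/mK

1.38 W/mK


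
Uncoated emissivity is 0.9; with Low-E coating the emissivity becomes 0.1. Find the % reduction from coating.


Percentage reduction = (1 - coated/uncoated) * 100
  Ratio = 0.1 / 0.9 = 0.1111
  Reduction = (1 - 0.1111) * 100 = 88.9%

88.9%


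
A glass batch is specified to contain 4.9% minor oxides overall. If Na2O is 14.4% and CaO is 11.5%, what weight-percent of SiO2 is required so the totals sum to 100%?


Known pieces sum to 100%:
  SiO2 = 100 - (others + Na2O + CaO)
  SiO2 = 100 - (4.9 + 14.4 + 11.5) = 69.2%

69.2%


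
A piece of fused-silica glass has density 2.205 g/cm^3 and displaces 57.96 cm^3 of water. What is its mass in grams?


Rearrange rho = m / V:
  m = rho * V
  m = 2.205 * 57.96 = 127.802 g

127.802 g


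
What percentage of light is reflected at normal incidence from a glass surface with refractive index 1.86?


Fresnel reflectance at normal incidence:
  R = ((n - 1)/(n + 1))^2
  (n - 1)/(n + 1) = (1.86 - 1)/(1.86 + 1) = 0.300699
  R = 0.300699^2 = 0.0904199
  R(%) = 0.0904199 * 100 = 9.042%

9.042%


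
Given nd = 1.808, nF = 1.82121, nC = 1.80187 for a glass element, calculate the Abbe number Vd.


Abbe number formula: Vd = (nd - 1) / (nF - nC)
  nd - 1 = 1.808 - 1 = 0.808
  nF - nC = 1.82121 - 1.80187 = 0.01934
  Vd = 0.808 / 0.01934 = 41.78

41.78


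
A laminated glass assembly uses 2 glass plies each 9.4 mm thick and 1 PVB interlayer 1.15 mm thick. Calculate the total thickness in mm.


Total thickness = glass contribution + PVB contribution
  Glass: 2 * 9.4 = 18.8 mm
  PVB: 1 * 1.15 = 1.15 mm
  Total = 18.8 + 1.15 = 19.95 mm

19.95 mm


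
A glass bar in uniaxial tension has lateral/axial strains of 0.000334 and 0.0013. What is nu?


Poisson's ratio: nu = lateral strain / axial strain
  nu = 0.000334 / 0.0013 = 0.2569

0.2569


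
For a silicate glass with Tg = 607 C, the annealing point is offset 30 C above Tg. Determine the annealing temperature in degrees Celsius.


The annealing temperature is Tg plus the offset:
  T_anneal = 607 + 30 = 637 C

637 C


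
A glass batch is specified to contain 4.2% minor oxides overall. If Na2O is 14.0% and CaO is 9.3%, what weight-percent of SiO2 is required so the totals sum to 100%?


Known pieces sum to 100%:
  SiO2 = 100 - (others + Na2O + CaO)
  SiO2 = 100 - (4.2 + 14.0 + 9.3) = 72.5%

72.5%


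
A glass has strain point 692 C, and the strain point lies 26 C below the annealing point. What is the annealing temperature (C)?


T_anneal = T_strain + gap:
  T_anneal = 692 + 26 = 718 C

718 C


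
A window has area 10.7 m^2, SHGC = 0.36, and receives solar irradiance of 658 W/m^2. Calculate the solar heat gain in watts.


Solar heat gain: Q = Area * SHGC * Irradiance
  Q = 10.7 * 0.36 * 658 = 2534.6 W

2534.6 W


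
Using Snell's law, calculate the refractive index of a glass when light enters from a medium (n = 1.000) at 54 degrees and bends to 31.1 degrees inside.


Apply Snell's law: n1 * sin(theta1) = n2 * sin(theta2)
  n2 = n1 * sin(theta1) / sin(theta2)
  sin(54) = 0.809017
  sin(31.1) = 0.516533
  n2 = 1.000 * 0.809017 / 0.516533 = 1.5662

1.5662


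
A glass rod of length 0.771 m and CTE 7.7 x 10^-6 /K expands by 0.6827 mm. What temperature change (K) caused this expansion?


Rearrange dL = alpha * L0 * dT for dT:
  dT = dL / (alpha * L0)
  dL (m) = 0.6827 / 1000 = 0.0006827
  dT = 0.0006827 / ((7.7 x 10^-6) * 0.771) = 115.0 K

115.0 K


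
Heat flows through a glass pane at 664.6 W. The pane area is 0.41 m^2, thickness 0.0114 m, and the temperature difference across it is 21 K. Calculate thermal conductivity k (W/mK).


Fourier's law rearranged: k = Q * t / (A * dT)
  Numerator = 664.6 * 0.0114 = 7.57644
  Denominator = 0.41 * 21 = 8.61
  k = 7.57644 / 8.61 = 0.88 W/mK

0.88 W/mK


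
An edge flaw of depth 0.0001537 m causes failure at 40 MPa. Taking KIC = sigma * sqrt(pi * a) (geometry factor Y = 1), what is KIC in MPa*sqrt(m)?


Fracture toughness: KIC = sigma * sqrt(pi * a)
  pi * a = pi * 0.0001537 = 0.000482863
  sqrt(pi * a) = 0.021974
  KIC = 40 * 0.021974 = 0.879 MPa*sqrt(m)

0.879 MPa*sqrt(m)


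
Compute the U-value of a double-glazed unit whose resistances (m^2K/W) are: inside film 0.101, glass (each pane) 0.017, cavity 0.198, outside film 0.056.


Total thermal resistance (series):
  R_total = R_in + R_glass + R_air + R_glass + R_out
  R_total = 0.101 + 0.017 + 0.198 + 0.017 + 0.056 = 0.389 m^2K/W
U-value = 1 / R_total = 1 / 0.389 = 2.571 W/m^2K

2.571 W/m^2K


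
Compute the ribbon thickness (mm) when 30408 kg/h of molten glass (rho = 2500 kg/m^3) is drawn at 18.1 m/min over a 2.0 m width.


Ribbon cross-section from mass balance:
  Volume rate = throughput / density = 30408 / 2500 = 12.1632 m^3/h
  thickness = volume rate / (speed * 60 * width), i.e.
  thickness = throughput / (60 * speed * width * density) * 1000
  thickness = 30408 / (60 * 18.1 * 2.0 * 2500) * 1000 = 5.6 mm

5.6 mm


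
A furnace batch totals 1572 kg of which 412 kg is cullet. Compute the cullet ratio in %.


Cullet ratio = (cullet mass / total batch mass) * 100
  Ratio = 412 / 1572 * 100 = 26.21%

26.21%


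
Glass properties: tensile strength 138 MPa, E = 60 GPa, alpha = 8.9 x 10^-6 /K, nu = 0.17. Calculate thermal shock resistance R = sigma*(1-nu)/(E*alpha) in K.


Thermal shock resistance: R = sigma * (1 - nu) / (E * alpha)
  Numerator = 138 * (1 - 0.17) = 114.54
  Denominator = 60 * 1000 * (8.9 x 10^-6) = 0.534
  R = 114.54 / 0.534 = 214.5 K

214.5 K


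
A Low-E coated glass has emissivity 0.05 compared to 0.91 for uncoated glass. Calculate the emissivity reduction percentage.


Percentage reduction = (1 - coated/uncoated) * 100
  Ratio = 0.05 / 0.91 = 0.0549
  Reduction = (1 - 0.0549) * 100 = 94.5%

94.5%


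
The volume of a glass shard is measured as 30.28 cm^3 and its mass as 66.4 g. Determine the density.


Use the definition of density:
  rho = mass / volume
  rho = 66.4 / 30.28 = 2.193 g/cm^3

2.193 g/cm^3


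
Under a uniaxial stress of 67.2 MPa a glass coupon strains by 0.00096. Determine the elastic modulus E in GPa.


Young's modulus: E = stress / strain
  E = 67.2 MPa / 0.00096 = 70000 MPa
Convert to GPa: 70000 / 1000 = 70.0 GPa

70.0 GPa


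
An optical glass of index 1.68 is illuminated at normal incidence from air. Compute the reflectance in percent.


Fresnel reflectance at normal incidence:
  R = ((n - 1)/(n + 1))^2
  (n - 1)/(n + 1) = (1.68 - 1)/(1.68 + 1) = 0.253731
  R = 0.253731^2 = 0.0643794
  R(%) = 0.0643794 * 100 = 6.438%

6.438%


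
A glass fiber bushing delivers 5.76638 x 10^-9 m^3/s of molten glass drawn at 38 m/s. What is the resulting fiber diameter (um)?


Cross-sectional area from continuity:
  A = Q / v = 5.76638 x 10^-9 / 38 = 1.517468 x 10^-10 m^2
Diameter from circular cross-section:
  d = sqrt(4A / pi) * 10^6 (m -> um)
  d = sqrt(4 * 1.517468 x 10^-10 / pi) * 10^6 = 13.9 um

13.9 um


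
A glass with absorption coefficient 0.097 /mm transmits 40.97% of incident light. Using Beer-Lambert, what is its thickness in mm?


Rearrange T = exp(-alpha * thickness):
  thickness = -ln(T) / alpha
  T = 40.97/100 = 0.4097
  ln(T) = -0.89233
  -ln(T) = 0.89233
  thickness = 0.89233 / 0.097 = 9.2 mm

9.2 mm


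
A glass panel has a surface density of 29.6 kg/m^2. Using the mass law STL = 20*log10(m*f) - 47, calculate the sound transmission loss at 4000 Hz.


Mass law: STL = 20 * log10(m * f) - 47
  m * f = 29.6 * 4000 = 118400
  log10(118400) = 5.07335
  STL = 20 * 5.07335 - 47 = 101.467 - 47 = 54.5 dB

54.5 dB


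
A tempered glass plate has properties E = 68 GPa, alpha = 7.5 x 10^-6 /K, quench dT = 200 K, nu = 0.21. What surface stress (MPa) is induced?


Tempering stress: sigma = E * alpha * dT / (1 - nu)
  E (MPa) = 68 * 1000 = 68000
  Numerator = 68000 * (7.5 x 10^-6) * 200 = 102.0
  Denominator = 1 - 0.21 = 0.79
  sigma = 102.0 / 0.79 = 129.1 MPa

129.1 MPa


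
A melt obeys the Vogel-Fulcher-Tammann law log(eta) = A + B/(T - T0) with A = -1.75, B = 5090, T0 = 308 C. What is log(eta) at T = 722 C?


VFT equation: log(eta) = A + B / (T - T0)
  T - T0 = 722 - 308 = 414
  B / (T - T0) = 5090 / 414 = 12.295
  log(eta) = -1.75 + 12.295 = 10.545

10.545


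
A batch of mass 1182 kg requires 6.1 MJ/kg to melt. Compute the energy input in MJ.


Total energy = mass * specific energy
  E = 1182 * 6.1 = 7210.2 MJ

7210.2 MJ


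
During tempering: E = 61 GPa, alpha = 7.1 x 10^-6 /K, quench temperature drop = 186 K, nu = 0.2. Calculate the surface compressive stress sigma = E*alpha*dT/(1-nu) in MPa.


Tempering stress: sigma = E * alpha * dT / (1 - nu)
  E (MPa) = 61 * 1000 = 61000
  Numerator = 61000 * (7.1 x 10^-6) * 186 = 80.5566
  Denominator = 1 - 0.2 = 0.8
  sigma = 80.5566 / 0.8 = 100.7 MPa

100.7 MPa


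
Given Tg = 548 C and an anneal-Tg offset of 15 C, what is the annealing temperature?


The annealing temperature is Tg plus the offset:
  T_anneal = 548 + 15 = 563 C

563 C


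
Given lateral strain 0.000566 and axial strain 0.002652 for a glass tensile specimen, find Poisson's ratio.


Poisson's ratio: nu = lateral strain / axial strain
  nu = 0.000566 / 0.002652 = 0.2134

0.2134


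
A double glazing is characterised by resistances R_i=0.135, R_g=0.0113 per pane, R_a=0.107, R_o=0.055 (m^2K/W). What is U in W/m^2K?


Total thermal resistance (series):
  R_total = R_in + R_glass + R_air + R_glass + R_out
  R_total = 0.135 + 0.0113 + 0.107 + 0.0113 + 0.055 = 0.3196 m^2K/W
U-value = 1 / R_total = 1 / 0.3196 = 3.129 W/m^2K

3.129 W/m^2K


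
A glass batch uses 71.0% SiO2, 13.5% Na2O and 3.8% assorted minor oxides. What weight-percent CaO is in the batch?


Pieces sum to 100%:
  CaO = 100 - (SiO2 + Na2O + others)
  CaO = 100 - (71.0 + 13.5 + 3.8) = 11.7%

11.7%


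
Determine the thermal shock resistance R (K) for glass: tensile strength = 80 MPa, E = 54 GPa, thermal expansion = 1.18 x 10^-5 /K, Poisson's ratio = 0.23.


Thermal shock resistance: R = sigma * (1 - nu) / (E * alpha)
  Numerator = 80 * (1 - 0.23) = 61.6
  Denominator = 54 * 1000 * (1.18 x 10^-5) = 0.6372
  R = 61.6 / 0.6372 = 96.7 K

96.7 K


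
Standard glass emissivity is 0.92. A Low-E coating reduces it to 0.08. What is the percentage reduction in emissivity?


Percentage reduction = (1 - coated/uncoated) * 100
  Ratio = 0.08 / 0.92 = 0.087
  Reduction = (1 - 0.087) * 100 = 91.3%

91.3%


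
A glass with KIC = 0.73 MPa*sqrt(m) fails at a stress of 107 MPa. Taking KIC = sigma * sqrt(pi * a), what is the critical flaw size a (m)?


Rearrange KIC = sigma * sqrt(pi * a):
  sqrt(pi * a) = KIC / sigma
  sqrt(pi * a) = 0.73 / 107 = 0.006822
  a = (KIC / sigma)^2 / pi
  a = 0.006822^2 / pi = 0.0000148 m

0.0000148 m


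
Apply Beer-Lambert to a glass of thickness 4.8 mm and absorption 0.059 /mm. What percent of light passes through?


Beer-Lambert law: T = exp(-alpha * thickness)
  exponent = -0.059 * 4.8 = -0.2832
  T = exp(-0.2832) = 0.7534
  Percentage = 0.7534 * 100 = 75.34%

75.34%


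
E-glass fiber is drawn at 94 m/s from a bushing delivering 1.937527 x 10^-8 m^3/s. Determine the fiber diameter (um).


Cross-sectional area from continuity:
  A = Q / v = 1.937527 x 10^-8 / 94 = 2.061199 x 10^-10 m^2
Diameter from circular cross-section:
  d = sqrt(4A / pi) * 10^6 (m -> um)
  d = sqrt(4 * 2.061199 x 10^-10 / pi) * 10^6 = 16.2 um

16.2 um


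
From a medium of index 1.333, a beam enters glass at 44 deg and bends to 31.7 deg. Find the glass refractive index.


Apply Snell's law: n1 * sin(theta1) = n2 * sin(theta2)
  n2 = n1 * sin(theta1) / sin(theta2)
  sin(44) = 0.694658
  sin(31.7) = 0.525472
  n2 = 1.333 * 0.694658 / 0.525472 = 1.7622

1.7622


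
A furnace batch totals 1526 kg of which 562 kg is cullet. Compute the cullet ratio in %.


Cullet ratio = (cullet mass / total batch mass) * 100
  Ratio = 562 / 1526 * 100 = 36.83%

36.83%


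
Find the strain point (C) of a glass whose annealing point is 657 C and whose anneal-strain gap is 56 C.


Strain point = annealing point - difference:
  T_strain = 657 - 56 = 601 C

601 C


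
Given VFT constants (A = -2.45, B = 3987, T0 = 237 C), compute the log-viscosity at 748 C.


VFT equation: log(eta) = A + B / (T - T0)
  T - T0 = 748 - 237 = 511
  B / (T - T0) = 3987 / 511 = 7.802
  log(eta) = -2.45 + 7.802 = 5.352

5.352


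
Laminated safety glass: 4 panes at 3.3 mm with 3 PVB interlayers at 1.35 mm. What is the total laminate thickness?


Total thickness = glass contribution + PVB contribution
  Glass: 4 * 3.3 = 13.2 mm
  PVB: 3 * 1.35 = 4.05 mm
  Total = 13.2 + 4.05 = 17.25 mm

17.25 mm


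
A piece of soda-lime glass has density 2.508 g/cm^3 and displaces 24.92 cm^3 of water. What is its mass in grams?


Rearrange rho = m / V:
  m = rho * V
  m = 2.508 * 24.92 = 62.499 g

62.499 g


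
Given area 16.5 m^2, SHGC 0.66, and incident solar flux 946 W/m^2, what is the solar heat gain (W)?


Solar heat gain: Q = Area * SHGC * Irradiance
  Q = 16.5 * 0.66 * 946 = 10301.9 W

10301.9 W


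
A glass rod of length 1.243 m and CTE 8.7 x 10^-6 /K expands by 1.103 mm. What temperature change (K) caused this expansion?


Rearrange dL = alpha * L0 * dT for dT:
  dT = dL / (alpha * L0)
  dL (m) = 1.103 / 1000 = 0.001103
  dT = 0.001103 / ((8.7 x 10^-6) * 1.243) = 102.0 K

102.0 K


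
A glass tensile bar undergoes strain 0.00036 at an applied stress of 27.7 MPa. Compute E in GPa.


Young's modulus: E = stress / strain
  E = 27.7 MPa / 0.00036 = 76944.44 MPa
Convert to GPa: 76944.44 / 1000 = 76.94 GPa

76.94 GPa


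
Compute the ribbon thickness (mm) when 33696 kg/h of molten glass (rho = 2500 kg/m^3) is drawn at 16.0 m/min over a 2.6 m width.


Ribbon cross-section from mass balance:
  Volume rate = throughput / density = 33696 / 2500 = 13.4784 m^3/h
  thickness = volume rate / (speed * 60 * width), i.e.
  thickness = throughput / (60 * speed * width * density) * 1000
  thickness = 33696 / (60 * 16.0 * 2.6 * 2500) * 1000 = 5.4 mm

5.4 mm


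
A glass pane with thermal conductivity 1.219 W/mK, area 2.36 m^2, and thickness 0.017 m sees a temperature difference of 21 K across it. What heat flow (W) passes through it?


Fourier's law: Q = k * A * dT / t
  Q = 1.219 * 2.36 * 21 / 0.017
  Q = 60.41364 / 0.017 = 3553.7 W

3553.7 W


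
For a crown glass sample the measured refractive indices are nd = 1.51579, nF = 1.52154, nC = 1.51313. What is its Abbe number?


Abbe number formula: Vd = (nd - 1) / (nF - nC)
  nd - 1 = 1.51579 - 1 = 0.51579
  nF - nC = 1.52154 - 1.51313 = 0.00841
  Vd = 0.51579 / 0.00841 = 61.33

61.33


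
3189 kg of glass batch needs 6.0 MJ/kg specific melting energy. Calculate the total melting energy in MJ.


Total energy = mass * specific energy
  E = 3189 * 6.0 = 19134 MJ

19134 MJ


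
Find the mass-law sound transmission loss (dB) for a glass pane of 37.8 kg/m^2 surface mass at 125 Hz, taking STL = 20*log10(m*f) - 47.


Mass law: STL = 20 * log10(m * f) - 47
  m * f = 37.8 * 125 = 4725
  log10(4725) = 3.6744
  STL = 20 * 3.6744 - 47 = 73.488 - 47 = 26.5 dB

26.5 dB


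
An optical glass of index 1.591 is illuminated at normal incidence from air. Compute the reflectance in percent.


Fresnel reflectance at normal incidence:
  R = ((n - 1)/(n + 1))^2
  (n - 1)/(n + 1) = (1.591 - 1)/(1.591 + 1) = 0.228097
  R = 0.228097^2 = 0.0520282
  R(%) = 0.0520282 * 100 = 5.203%

5.203%


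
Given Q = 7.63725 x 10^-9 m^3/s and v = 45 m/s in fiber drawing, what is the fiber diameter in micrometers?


Cross-sectional area from continuity:
  A = Q / v = 7.63725 x 10^-9 / 45 = 1.697167 x 10^-10 m^2
Diameter from circular cross-section:
  d = sqrt(4A / pi) * 10^6 (m -> um)
  d = sqrt(4 * 1.697167 x 10^-10 / pi) * 10^6 = 14.7 um

14.7 um


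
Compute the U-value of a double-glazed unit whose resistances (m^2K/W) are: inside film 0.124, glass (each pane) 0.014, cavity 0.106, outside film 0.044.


Total thermal resistance (series):
  R_total = R_in + R_glass + R_air + R_glass + R_out
  R_total = 0.124 + 0.014 + 0.106 + 0.014 + 0.044 = 0.302 m^2K/W
U-value = 1 / R_total = 1 / 0.302 = 3.311 W/m^2K

3.311 W/m^2K


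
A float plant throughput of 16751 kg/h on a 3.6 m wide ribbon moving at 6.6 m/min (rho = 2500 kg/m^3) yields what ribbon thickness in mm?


Ribbon cross-section from mass balance:
  Volume rate = throughput / density = 16751 / 2500 = 6.7004 m^3/h
  thickness = volume rate / (speed * 60 * width), i.e.
  thickness = throughput / (60 * speed * width * density) * 1000
  thickness = 16751 / (60 * 6.6 * 3.6 * 2500) * 1000 = 4.7 mm

4.7 mm


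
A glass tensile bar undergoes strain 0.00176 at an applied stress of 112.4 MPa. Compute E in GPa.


Young's modulus: E = stress / strain
  E = 112.4 MPa / 0.00176 = 63863.64 MPa
Convert to GPa: 63863.64 / 1000 = 63.86 GPa

63.86 GPa


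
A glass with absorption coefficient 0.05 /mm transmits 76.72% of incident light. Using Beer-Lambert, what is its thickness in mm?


Rearrange T = exp(-alpha * thickness):
  thickness = -ln(T) / alpha
  T = 76.72/100 = 0.7672
  ln(T) = -0.26501
  -ln(T) = 0.26501
  thickness = 0.26501 / 0.05 = 5.3 mm

5.3 mm


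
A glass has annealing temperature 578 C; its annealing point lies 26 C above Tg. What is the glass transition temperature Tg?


Rearrange T_anneal = Tg + offset for Tg:
  Tg = T_anneal - offset = 578 - 26 = 552 C

552 C


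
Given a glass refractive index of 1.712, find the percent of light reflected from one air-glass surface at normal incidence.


Fresnel reflectance at normal incidence:
  R = ((n - 1)/(n + 1))^2
  (n - 1)/(n + 1) = (1.712 - 1)/(1.712 + 1) = 0.262537
  R = 0.262537^2 = 0.0689257
  R(%) = 0.0689257 * 100 = 6.893%

6.893%


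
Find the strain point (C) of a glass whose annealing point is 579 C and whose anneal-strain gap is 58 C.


Strain point = annealing point - difference:
  T_strain = 579 - 58 = 521 C

521 C


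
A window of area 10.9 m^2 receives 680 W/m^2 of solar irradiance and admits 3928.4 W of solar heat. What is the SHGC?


Rearrange Q = Area * SHGC * Irradiance:
  SHGC = Q / (Area * Irradiance)
  SHGC = 3928.4 / (10.9 * 680) = 0.53

0.53


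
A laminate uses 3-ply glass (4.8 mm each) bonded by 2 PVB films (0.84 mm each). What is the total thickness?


Total thickness = glass contribution + PVB contribution
  Glass: 3 * 4.8 = 14.4 mm
  PVB: 2 * 0.84 = 1.68 mm
  Total = 14.4 + 1.68 = 16.08 mm

16.08 mm


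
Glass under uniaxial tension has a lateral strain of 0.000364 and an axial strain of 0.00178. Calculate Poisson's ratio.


Poisson's ratio: nu = lateral strain / axial strain
  nu = 0.000364 / 0.00178 = 0.2045

0.2045


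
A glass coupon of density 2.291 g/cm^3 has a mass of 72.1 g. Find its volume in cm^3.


Rearrange rho = m / V:
  V = m / rho
  V = 72.1 / 2.291 = 31.471 cm^3

31.471 cm^3


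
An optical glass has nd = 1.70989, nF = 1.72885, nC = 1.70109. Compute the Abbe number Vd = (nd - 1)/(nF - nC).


Abbe number formula: Vd = (nd - 1) / (nF - nC)
  nd - 1 = 1.70989 - 1 = 0.70989
  nF - nC = 1.72885 - 1.70109 = 0.02776
  Vd = 0.70989 / 0.02776 = 25.57

25.57


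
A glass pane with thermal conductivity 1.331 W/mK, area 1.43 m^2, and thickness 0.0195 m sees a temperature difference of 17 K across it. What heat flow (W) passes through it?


Fourier's law: Q = k * A * dT / t
  Q = 1.331 * 1.43 * 17 / 0.0195
  Q = 32.35661 / 0.0195 = 1659.3 W

1659.3 W


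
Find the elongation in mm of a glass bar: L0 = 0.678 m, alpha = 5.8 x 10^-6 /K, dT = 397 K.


Thermal expansion formula: dL = alpha * L0 * dT
  dL = (5.8 x 10^-6) * 0.678 * 397 = 0.00156116 m
Convert to mm: 0.00156116 * 1000 = 1.5612 mm

1.5612 mm


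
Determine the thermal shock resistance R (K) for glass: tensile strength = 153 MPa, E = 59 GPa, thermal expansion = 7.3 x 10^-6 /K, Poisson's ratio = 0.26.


Thermal shock resistance: R = sigma * (1 - nu) / (E * alpha)
  Numerator = 153 * (1 - 0.26) = 113.22
  Denominator = 59 * 1000 * (7.3 x 10^-6) = 0.4307
  R = 113.22 / 0.4307 = 262.9 K

262.9 K


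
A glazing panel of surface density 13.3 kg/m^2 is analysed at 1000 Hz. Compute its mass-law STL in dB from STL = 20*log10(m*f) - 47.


Mass law: STL = 20 * log10(m * f) - 47
  m * f = 13.3 * 1000 = 13300
  log10(13300) = 4.12385
  STL = 20 * 4.12385 - 47 = 82.477 - 47 = 35.5 dB

35.5 dB


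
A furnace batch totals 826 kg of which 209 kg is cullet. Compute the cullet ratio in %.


Cullet ratio = (cullet mass / total batch mass) * 100
  Ratio = 209 / 826 * 100 = 25.3%

25.3%


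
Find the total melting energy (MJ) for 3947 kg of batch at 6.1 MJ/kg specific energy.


Total energy = mass * specific energy
  E = 3947 * 6.1 = 24076.7 MJ

24076.7 MJ


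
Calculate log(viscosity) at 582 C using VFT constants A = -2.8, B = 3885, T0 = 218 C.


VFT equation: log(eta) = A + B / (T - T0)
  T - T0 = 582 - 218 = 364
  B / (T - T0) = 3885 / 364 = 10.673
  log(eta) = -2.8 + 10.673 = 7.873

7.873


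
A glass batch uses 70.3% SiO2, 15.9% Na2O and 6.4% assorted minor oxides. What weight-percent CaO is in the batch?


Pieces sum to 100%:
  CaO = 100 - (SiO2 + Na2O + others)
  CaO = 100 - (70.3 + 15.9 + 6.4) = 7.4%

7.4%


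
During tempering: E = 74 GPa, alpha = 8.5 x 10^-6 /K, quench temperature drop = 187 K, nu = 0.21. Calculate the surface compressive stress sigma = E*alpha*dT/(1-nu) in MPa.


Tempering stress: sigma = E * alpha * dT / (1 - nu)
  E (MPa) = 74 * 1000 = 74000
  Numerator = 74000 * (8.5 x 10^-6) * 187 = 117.623
  Denominator = 1 - 0.21 = 0.79
  sigma = 117.623 / 0.79 = 148.9 MPa

148.9 MPa


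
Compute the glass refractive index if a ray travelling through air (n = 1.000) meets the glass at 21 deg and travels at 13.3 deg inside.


Apply Snell's law: n1 * sin(theta1) = n2 * sin(theta2)
  n2 = n1 * sin(theta1) / sin(theta2)
  sin(21) = 0.358368
  sin(13.3) = 0.23005
  n2 = 1.000 * 0.358368 / 0.23005 = 1.5578

1.5578


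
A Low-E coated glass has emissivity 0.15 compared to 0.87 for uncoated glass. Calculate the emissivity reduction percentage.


Percentage reduction = (1 - coated/uncoated) * 100
  Ratio = 0.15 / 0.87 = 0.1724
  Reduction = (1 - 0.1724) * 100 = 82.8%

82.8%


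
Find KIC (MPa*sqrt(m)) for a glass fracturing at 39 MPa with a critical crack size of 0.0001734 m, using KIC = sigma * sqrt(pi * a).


Fracture toughness: KIC = sigma * sqrt(pi * a)
  pi * a = pi * 0.0001734 = 0.000544752
  sqrt(pi * a) = 0.02334
  KIC = 39 * 0.02334 = 0.91 MPa*sqrt(m)

0.91 MPa*sqrt(m)


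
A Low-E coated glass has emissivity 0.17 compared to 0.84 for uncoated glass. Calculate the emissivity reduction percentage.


Percentage reduction = (1 - coated/uncoated) * 100
  Ratio = 0.17 / 0.84 = 0.2024
  Reduction = (1 - 0.2024) * 100 = 79.8%

79.8%


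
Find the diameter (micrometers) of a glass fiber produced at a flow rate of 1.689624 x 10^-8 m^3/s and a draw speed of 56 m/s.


Cross-sectional area from continuity:
  A = Q / v = 1.689624 x 10^-8 / 56 = 3.017186 x 10^-10 m^2
Diameter from circular cross-section:
  d = sqrt(4A / pi) * 10^6 (m -> um)
  d = sqrt(4 * 3.017186 x 10^-10 / pi) * 10^6 = 19.6 um

19.6 um


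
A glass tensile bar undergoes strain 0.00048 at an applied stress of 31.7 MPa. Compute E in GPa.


Young's modulus: E = stress / strain
  E = 31.7 MPa / 0.00048 = 66041.67 MPa
Convert to GPa: 66041.67 / 1000 = 66.04 GPa

66.04 GPa


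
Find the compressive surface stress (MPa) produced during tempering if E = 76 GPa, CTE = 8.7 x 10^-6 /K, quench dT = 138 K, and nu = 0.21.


Tempering stress: sigma = E * alpha * dT / (1 - nu)
  E (MPa) = 76 * 1000 = 76000
  Numerator = 76000 * (8.7 x 10^-6) * 138 = 91.2456
  Denominator = 1 - 0.21 = 0.79
  sigma = 91.2456 / 0.79 = 115.5 MPa

115.5 MPa


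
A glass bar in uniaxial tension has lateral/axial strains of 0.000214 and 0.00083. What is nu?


Poisson's ratio: nu = lateral strain / axial strain
  nu = 0.000214 / 0.00083 = 0.2578

0.2578


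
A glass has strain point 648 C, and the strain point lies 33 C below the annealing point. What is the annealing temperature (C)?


T_anneal = T_strain + gap:
  T_anneal = 648 + 33 = 681 C

681 C


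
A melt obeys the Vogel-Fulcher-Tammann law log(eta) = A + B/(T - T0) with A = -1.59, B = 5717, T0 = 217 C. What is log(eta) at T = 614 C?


VFT equation: log(eta) = A + B / (T - T0)
  T - T0 = 614 - 217 = 397
  B / (T - T0) = 5717 / 397 = 14.401
  log(eta) = -1.59 + 14.401 = 12.811

12.811


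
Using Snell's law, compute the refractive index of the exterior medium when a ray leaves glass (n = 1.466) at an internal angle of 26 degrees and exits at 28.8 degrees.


Apply Snell's law: n1 * sin(theta1) = n2 * sin(theta2)
  n2 = n1 * sin(theta1) / sin(theta2)
  sin(26) = 0.438371
  sin(28.8) = 0.481754
  n2 = 1.466 * 0.438371 / 0.481754 = 1.334

1.334


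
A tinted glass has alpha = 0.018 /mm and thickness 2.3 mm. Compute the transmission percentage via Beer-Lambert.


Beer-Lambert law: T = exp(-alpha * thickness)
  exponent = -0.018 * 2.3 = -0.0414
  T = exp(-0.0414) = 0.9594
  Percentage = 0.9594 * 100 = 95.94%

95.94%


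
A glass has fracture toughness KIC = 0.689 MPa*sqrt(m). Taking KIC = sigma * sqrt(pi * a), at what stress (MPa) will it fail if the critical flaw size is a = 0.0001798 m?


Rearrange KIC = sigma * sqrt(pi * a):
  sigma = KIC / sqrt(pi * a)
  sqrt(pi * 0.0001798) = 0.023767
  sigma = 0.689 / 0.023767 = 28.99 MPa

28.99 MPa


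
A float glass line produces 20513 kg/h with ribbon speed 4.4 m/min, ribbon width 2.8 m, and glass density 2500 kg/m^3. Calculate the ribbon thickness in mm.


Ribbon cross-section from mass balance:
  Volume rate = throughput / density = 20513 / 2500 = 8.2052 m^3/h
  thickness = volume rate / (speed * 60 * width), i.e.
  thickness = throughput / (60 * speed * width * density) * 1000
  thickness = 20513 / (60 * 4.4 * 2.8 * 2500) * 1000 = 11.1 mm

11.1 mm


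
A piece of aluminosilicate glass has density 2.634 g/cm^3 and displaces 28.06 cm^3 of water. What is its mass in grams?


Rearrange rho = m / V:
  m = rho * V
  m = 2.634 * 28.06 = 73.91 g

73.91 g


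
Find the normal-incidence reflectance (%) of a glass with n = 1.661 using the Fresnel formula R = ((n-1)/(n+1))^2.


Fresnel reflectance at normal incidence:
  R = ((n - 1)/(n + 1))^2
  (n - 1)/(n + 1) = (1.661 - 1)/(1.661 + 1) = 0.248403
  R = 0.248403^2 = 0.0617041
  R(%) = 0.0617041 * 100 = 6.17%

6.17%


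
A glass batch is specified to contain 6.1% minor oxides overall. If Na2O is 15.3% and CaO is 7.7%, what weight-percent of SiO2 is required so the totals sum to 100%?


Known pieces sum to 100%:
  SiO2 = 100 - (others + Na2O + CaO)
  SiO2 = 100 - (6.1 + 15.3 + 7.7) = 70.9%

70.9%


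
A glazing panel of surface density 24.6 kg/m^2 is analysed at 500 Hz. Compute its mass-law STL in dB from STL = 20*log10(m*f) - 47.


Mass law: STL = 20 * log10(m * f) - 47
  m * f = 24.6 * 500 = 12300
  log10(12300) = 4.08991
  STL = 20 * 4.08991 - 47 = 81.7982 - 47 = 34.8 dB

34.8 dB


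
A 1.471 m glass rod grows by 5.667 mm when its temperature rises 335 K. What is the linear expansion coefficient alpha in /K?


Rearrange dL = alpha * L0 * dT for alpha:
  alpha = dL / (L0 * dT)
  alpha = (5.667 / 1000) / (1.471 * 335) = 0.0000115 /K = 1.15 x 10^-5 /K

1.15 x 10^-5 /K


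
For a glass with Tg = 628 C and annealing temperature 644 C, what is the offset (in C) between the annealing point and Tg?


Offset = T_anneal - Tg:
  offset = 644 - 628 = 16 C

16 C


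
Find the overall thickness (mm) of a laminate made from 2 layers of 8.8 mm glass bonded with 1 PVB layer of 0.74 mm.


Total thickness = glass contribution + PVB contribution
  Glass: 2 * 8.8 = 17.6 mm
  PVB: 1 * 0.74 = 0.74 mm
  Total = 17.6 + 0.74 = 18.34 mm

18.34 mm


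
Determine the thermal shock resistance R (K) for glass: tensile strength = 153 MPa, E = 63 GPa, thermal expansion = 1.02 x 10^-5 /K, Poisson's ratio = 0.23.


Thermal shock resistance: R = sigma * (1 - nu) / (E * alpha)
  Numerator = 153 * (1 - 0.23) = 117.81
  Denominator = 63 * 1000 * (1.02 x 10^-5) = 0.6426
  R = 117.81 / 0.6426 = 183.3 K

183.3 K


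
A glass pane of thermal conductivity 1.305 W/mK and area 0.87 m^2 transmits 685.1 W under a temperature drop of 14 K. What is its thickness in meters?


Fourier's law: t = k * A * dT / Q
  t = 1.305 * 0.87 * 14 / 685.1
  t = 15.8949 / 685.1 = 0.0232 m

0.0232 m


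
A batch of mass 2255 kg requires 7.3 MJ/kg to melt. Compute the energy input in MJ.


Total energy = mass * specific energy
  E = 2255 * 7.3 = 16461.5 MJ

16461.5 MJ


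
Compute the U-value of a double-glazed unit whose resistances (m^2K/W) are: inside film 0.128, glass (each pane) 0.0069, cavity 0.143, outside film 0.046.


Total thermal resistance (series):
  R_total = R_in + R_glass + R_air + R_glass + R_out
  R_total = 0.128 + 0.0069 + 0.143 + 0.0069 + 0.046 = 0.3308 m^2K/W
U-value = 1 / R_total = 1 / 0.3308 = 3.023 W/m^2K

3.023 W/m^2K


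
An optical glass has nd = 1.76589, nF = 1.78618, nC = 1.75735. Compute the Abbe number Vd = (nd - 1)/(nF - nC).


Abbe number formula: Vd = (nd - 1) / (nF - nC)
  nd - 1 = 1.76589 - 1 = 0.76589
  nF - nC = 1.78618 - 1.75735 = 0.02883
  Vd = 0.76589 / 0.02883 = 26.57

26.57


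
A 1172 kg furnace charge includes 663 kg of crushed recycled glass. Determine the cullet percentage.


Cullet ratio = (cullet mass / total batch mass) * 100
  Ratio = 663 / 1172 * 100 = 56.57%

56.57%


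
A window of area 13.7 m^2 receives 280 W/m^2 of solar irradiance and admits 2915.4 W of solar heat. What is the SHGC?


Rearrange Q = Area * SHGC * Irradiance:
  SHGC = Q / (Area * Irradiance)
  SHGC = 2915.4 / (13.7 * 280) = 0.76

0.76


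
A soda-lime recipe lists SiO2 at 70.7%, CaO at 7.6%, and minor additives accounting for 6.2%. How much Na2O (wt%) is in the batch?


Pieces sum to 100%:
  Na2O = 100 - (SiO2 + CaO + others)
  Na2O = 100 - (70.7 + 7.6 + 6.2) = 15.5%

15.5%


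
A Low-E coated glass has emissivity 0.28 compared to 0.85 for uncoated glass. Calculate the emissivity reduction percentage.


Percentage reduction = (1 - coated/uncoated) * 100
  Ratio = 0.28 / 0.85 = 0.3294
  Reduction = (1 - 0.3294) * 100 = 67.1%

67.1%


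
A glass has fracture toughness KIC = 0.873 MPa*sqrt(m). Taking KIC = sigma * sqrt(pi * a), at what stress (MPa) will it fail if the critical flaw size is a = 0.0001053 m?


Rearrange KIC = sigma * sqrt(pi * a):
  sigma = KIC / sqrt(pi * a)
  sqrt(pi * 0.0001053) = 0.018188
  sigma = 0.873 / 0.018188 = 48.0 MPa

48.0 MPa


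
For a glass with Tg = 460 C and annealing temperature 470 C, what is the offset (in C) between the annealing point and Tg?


Offset = T_anneal - Tg:
  offset = 470 - 460 = 10 C

10 C


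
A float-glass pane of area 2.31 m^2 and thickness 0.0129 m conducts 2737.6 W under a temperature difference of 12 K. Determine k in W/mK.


Fourier's law rearranged: k = Q * t / (A * dT)
  Numerator = 2737.6 * 0.0129 = 35.31504
  Denominator = 2.31 * 12 = 27.72
  k = 35.31504 / 27.72 = 1.274 W/mK

1.274 W/mK


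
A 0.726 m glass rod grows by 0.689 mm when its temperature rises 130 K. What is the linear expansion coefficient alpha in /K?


Rearrange dL = alpha * L0 * dT for alpha:
  alpha = dL / (L0 * dT)
  alpha = (0.689 / 1000) / (0.726 * 130) = 0.0000073 /K = 7.3 x 10^-6 /K

7.3 x 10^-6 /K


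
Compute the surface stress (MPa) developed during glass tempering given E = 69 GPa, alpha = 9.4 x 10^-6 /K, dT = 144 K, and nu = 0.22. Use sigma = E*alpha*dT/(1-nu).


Tempering stress: sigma = E * alpha * dT / (1 - nu)
  E (MPa) = 69 * 1000 = 69000
  Numerator = 69000 * (9.4 x 10^-6) * 144 = 93.3984
  Denominator = 1 - 0.22 = 0.78
  sigma = 93.3984 / 0.78 = 119.7 MPa

119.7 MPa


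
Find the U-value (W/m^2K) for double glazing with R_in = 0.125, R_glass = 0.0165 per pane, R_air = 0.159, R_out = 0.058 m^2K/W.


Total thermal resistance (series):
  R_total = R_in + R_glass + R_air + R_glass + R_out
  R_total = 0.125 + 0.0165 + 0.159 + 0.0165 + 0.058 = 0.375 m^2K/W
U-value = 1 / R_total = 1 / 0.375 = 2.667 W/m^2K

2.667 W/m^2K


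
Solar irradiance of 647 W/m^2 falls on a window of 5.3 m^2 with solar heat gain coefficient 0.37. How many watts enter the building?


Solar heat gain: Q = Area * SHGC * Irradiance
  Q = 5.3 * 0.37 * 647 = 1268.8 W

1268.8 W


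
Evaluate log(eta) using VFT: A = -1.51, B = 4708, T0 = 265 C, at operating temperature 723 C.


VFT equation: log(eta) = A + B / (T - T0)
  T - T0 = 723 - 265 = 458
  B / (T - T0) = 4708 / 458 = 10.279
  log(eta) = -1.51 + 10.279 = 8.769

8.769


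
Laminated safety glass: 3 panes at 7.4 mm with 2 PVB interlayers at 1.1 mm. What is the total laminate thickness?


Total thickness = glass contribution + PVB contribution
  Glass: 3 * 7.4 = 22.2 mm
  PVB: 2 * 1.1 = 2.2 mm
  Total = 22.2 + 2.2 = 24.4 mm

24.4 mm


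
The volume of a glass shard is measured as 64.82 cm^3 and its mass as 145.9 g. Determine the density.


Use the definition of density:
  rho = mass / volume
  rho = 145.9 / 64.82 = 2.251 g/cm^3

2.251 g/cm^3


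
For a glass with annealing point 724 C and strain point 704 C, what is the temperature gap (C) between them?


Gap = T_anneal - T_strain:
  gap = 724 - 704 = 20 C

20 C


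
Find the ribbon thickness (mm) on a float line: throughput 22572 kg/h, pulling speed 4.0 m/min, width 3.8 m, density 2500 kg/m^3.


Ribbon cross-section from mass balance:
  Volume rate = throughput / density = 22572 / 2500 = 9.0288 m^3/h
  thickness = volume rate / (speed * 60 * width), i.e.
  thickness = throughput / (60 * speed * width * density) * 1000
  thickness = 22572 / (60 * 4.0 * 3.8 * 2500) * 1000 = 9.9 mm

9.9 mm


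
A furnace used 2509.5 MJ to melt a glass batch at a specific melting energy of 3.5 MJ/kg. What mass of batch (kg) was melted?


Rearrange E = m * s for m:
  m = E / s
  m = 2509.5 / 3.5 = 717.0 kg

717.0 kg


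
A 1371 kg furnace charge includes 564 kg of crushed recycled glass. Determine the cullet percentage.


Cullet ratio = (cullet mass / total batch mass) * 100
  Ratio = 564 / 1371 * 100 = 41.14%

41.14%


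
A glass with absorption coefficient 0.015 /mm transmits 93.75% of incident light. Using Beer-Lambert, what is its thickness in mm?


Rearrange T = exp(-alpha * thickness):
  thickness = -ln(T) / alpha
  T = 93.75/100 = 0.9375
  ln(T) = -0.06454
  -ln(T) = 0.06454
  thickness = 0.06454 / 0.015 = 4.3 mm

4.3 mm


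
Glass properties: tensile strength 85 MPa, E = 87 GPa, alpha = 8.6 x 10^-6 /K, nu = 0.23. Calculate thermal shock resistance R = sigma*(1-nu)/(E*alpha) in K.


Thermal shock resistance: R = sigma * (1 - nu) / (E * alpha)
  Numerator = 85 * (1 - 0.23) = 65.45
  Denominator = 87 * 1000 * (8.6 x 10^-6) = 0.7482
  R = 65.45 / 0.7482 = 87.5 K

87.5 K


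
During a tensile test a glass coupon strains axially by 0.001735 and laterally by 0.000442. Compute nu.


Poisson's ratio: nu = lateral strain / axial strain
  nu = 0.000442 / 0.001735 = 0.2548

0.2548


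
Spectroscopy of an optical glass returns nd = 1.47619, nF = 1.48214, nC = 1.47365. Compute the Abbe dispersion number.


Abbe number formula: Vd = (nd - 1) / (nF - nC)
  nd - 1 = 1.47619 - 1 = 0.47619
  nF - nC = 1.48214 - 1.47365 = 0.00849
  Vd = 0.47619 / 0.00849 = 56.09

56.09


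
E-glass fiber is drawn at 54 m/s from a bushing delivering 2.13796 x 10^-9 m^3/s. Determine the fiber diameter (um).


Cross-sectional area from continuity:
  A = Q / v = 2.13796 x 10^-9 / 54 = 3.959185 x 10^-11 m^2
Diameter from circular cross-section:
  d = sqrt(4A / pi) * 10^6 (m -> um)
  d = sqrt(4 * 3.959185 x 10^-11 / pi) * 10^6 = 7.1 um

7.1 um


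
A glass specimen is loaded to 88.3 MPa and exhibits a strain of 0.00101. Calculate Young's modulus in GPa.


Young's modulus: E = stress / strain
  E = 88.3 MPa / 0.00101 = 87425.74 MPa
Convert to GPa: 87425.74 / 1000 = 87.43 GPa

87.43 GPa


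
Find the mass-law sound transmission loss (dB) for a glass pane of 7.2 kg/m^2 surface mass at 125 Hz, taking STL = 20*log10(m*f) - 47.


Mass law: STL = 20 * log10(m * f) - 47
  m * f = 7.2 * 125 = 900
  log10(900) = 2.95424
  STL = 20 * 2.95424 - 47 = 59.0848 - 47 = 12.1 dB

12.1 dB


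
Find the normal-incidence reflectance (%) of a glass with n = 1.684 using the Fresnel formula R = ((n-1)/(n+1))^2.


Fresnel reflectance at normal incidence:
  R = ((n - 1)/(n + 1))^2
  (n - 1)/(n + 1) = (1.684 - 1)/(1.684 + 1) = 0.254844
  R = 0.254844^2 = 0.0649455
  R(%) = 0.0649455 * 100 = 6.495%

6.495%


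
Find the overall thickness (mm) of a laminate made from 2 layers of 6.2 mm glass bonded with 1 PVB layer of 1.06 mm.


Total thickness = glass contribution + PVB contribution
  Glass: 2 * 6.2 = 12.4 mm
  PVB: 1 * 1.06 = 1.06 mm
  Total = 12.4 + 1.06 = 13.46 mm

13.46 mm


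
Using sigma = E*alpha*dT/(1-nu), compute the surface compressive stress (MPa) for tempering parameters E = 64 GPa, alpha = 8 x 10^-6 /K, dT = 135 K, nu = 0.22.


Tempering stress: sigma = E * alpha * dT / (1 - nu)
  E (MPa) = 64 * 1000 = 64000
  Numerator = 64000 * (8 x 10^-6) * 135 = 69.12
  Denominator = 1 - 0.22 = 0.78
  sigma = 69.12 / 0.78 = 88.6 MPa

88.6 MPa


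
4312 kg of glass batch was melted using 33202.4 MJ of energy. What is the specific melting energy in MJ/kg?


Rearrange E = m * s for s:
  s = E / m
  s = 33202.4 / 4312 = 7.7 MJ/kg

7.7 MJ/kg


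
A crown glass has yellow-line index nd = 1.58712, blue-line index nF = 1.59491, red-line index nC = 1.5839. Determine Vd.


Abbe number formula: Vd = (nd - 1) / (nF - nC)
  nd - 1 = 1.58712 - 1 = 0.58712
  nF - nC = 1.59491 - 1.5839 = 0.01101
  Vd = 0.58712 / 0.01101 = 53.33

53.33


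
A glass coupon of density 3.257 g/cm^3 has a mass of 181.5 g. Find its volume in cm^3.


Rearrange rho = m / V:
  V = m / rho
  V = 181.5 / 3.257 = 55.726 cm^3

55.726 cm^3


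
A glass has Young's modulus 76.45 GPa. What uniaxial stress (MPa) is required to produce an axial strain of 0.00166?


Rearrange E = sigma / epsilon:
  sigma = E * epsilon
  E (MPa) = 76.45 * 1000 = 76450
  sigma = 76450 * 0.00166 = 126.91 MPa

126.91 MPa


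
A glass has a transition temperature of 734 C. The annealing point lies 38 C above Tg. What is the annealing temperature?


The annealing temperature is Tg plus the offset:
  T_anneal = 734 + 38 = 772 C

772 C


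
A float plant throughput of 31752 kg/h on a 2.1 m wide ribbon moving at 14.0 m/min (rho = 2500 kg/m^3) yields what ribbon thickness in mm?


Ribbon cross-section from mass balance:
  Volume rate = throughput / density = 31752 / 2500 = 12.7008 m^3/h
  thickness = volume rate / (speed * 60 * width), i.e.
  thickness = throughput / (60 * speed * width * density) * 1000
  thickness = 31752 / (60 * 14.0 * 2.1 * 2500) * 1000 = 7.2 mm

7.2 mm


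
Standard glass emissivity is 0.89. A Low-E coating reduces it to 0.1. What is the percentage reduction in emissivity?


Percentage reduction = (1 - coated/uncoated) * 100
  Ratio = 0.1 / 0.89 = 0.1124
  Reduction = (1 - 0.1124) * 100 = 88.8%

88.8%


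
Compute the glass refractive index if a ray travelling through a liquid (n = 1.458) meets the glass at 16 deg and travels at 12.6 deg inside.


Apply Snell's law: n1 * sin(theta1) = n2 * sin(theta2)
  n2 = n1 * sin(theta1) / sin(theta2)
  sin(16) = 0.275637
  sin(12.6) = 0.218143
  n2 = 1.458 * 0.275637 / 0.218143 = 1.8423

1.8423
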